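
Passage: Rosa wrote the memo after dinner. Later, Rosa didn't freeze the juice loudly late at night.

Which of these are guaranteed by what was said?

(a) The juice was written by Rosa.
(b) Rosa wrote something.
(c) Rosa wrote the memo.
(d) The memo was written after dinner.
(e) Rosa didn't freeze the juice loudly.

(a) Not entailed — Rosa wrote the memo, not the juice; the juice belongs to the freezing event.
(b) Entailed — this follows by dropping conjuncts from the writing event's description.
(c) Entailed — the original entails any weakening of itself; this just drops 'after dinner'.
(d) Entailed — generalizing the agent leaves a sub-description the original still satisfies.
(e) Not entailed — dropping 'late at night' under negation is not valid — the original leaves open that Rosa froze the juice some other way.

(b), (c), (d)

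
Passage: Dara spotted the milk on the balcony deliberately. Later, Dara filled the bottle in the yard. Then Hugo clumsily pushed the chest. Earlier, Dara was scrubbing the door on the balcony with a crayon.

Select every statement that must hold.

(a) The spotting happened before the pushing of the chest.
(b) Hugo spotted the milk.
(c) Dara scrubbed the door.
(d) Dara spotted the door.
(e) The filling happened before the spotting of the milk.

(a), (c)

(a) Entailed — the narrative places the spotting before the pushing.
(b) Not entailed — the passage has Dara spotting the milk, not Hugo.
(c) Entailed — 'scrub' is an activity; 'was scrubbing' entails that some scrubbing happened, so 'scrubbed' holds.
(d) Not entailed — Dara spotted the milk, not the door; the door belongs to the scrubbing event.
(e) Not entailed — the narrative places the spotting before the filling, not after.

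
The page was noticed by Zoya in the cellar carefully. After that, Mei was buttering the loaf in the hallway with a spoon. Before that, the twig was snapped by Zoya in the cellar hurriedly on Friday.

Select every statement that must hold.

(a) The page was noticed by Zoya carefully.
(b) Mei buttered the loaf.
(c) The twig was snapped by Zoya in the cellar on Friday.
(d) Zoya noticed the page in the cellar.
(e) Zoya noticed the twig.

(a), (c), (d)

(a) Entailed — every conjunct here is already in the original noticing event.
(b) Not entailed — 'was buttering' is progressive on an accomplishment; it does not entail the completed 'buttered'.
(c) Entailed — every conjunct here is already in the original snapping event.
(d) Entailed — dropping 'carefully' leaves a sub-description the original still satisfies.
(e) Not entailed — Zoya noticed the page, not the twig; the twig belongs to the snapping event.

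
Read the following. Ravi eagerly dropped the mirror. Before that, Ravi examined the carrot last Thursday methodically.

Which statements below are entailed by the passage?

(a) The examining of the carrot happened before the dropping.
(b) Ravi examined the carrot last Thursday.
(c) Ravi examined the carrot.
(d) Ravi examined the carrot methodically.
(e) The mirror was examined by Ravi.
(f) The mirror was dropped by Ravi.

(a) Entailed — the narrative places the examining before the dropping.
(b) Entailed — this follows by dropping conjuncts from the examining event's description.
(c) Entailed — the original entails any weakening of itself; this just drops 'last Thursday', 'methodically'.
(d) Entailed — dropping 'last Thursday' leaves a sub-description the original still satisfies.
(e) Not entailed — Ravi examined the carrot, not the mirror; the mirror belongs to the dropping event.
(f) Entailed — every conjunct here is already in the original dropping event.

(a), (b), (c), (d), (f)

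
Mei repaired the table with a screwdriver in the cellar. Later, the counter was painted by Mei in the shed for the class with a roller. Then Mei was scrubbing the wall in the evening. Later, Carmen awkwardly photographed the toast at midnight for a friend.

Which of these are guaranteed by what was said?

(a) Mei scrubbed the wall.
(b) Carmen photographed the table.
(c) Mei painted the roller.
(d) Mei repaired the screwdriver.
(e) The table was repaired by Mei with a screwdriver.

(a) Entailed — 'scrub' is an activity; 'was scrubbing' entails that some scrubbing happened, so 'scrubbed' holds.
(b) Not entailed — Carmen photographed the toast, not the table; the table belongs to the repairing event.
(c) Not entailed — the roller is the instrument, not what was painted.
(d) Not entailed — the screwdriver is the instrument, not what was repaired.
(e) Entailed — the original entails any weakening of itself; this just drops 'in the cellar'.

(a), (e)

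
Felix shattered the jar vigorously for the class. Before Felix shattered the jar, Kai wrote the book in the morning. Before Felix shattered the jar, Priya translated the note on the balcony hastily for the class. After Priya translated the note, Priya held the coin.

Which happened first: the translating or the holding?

The connectives place the translating before the holding.

the translating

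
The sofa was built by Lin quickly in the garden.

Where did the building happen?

'in the garden' marks the location of the building event.

in the garden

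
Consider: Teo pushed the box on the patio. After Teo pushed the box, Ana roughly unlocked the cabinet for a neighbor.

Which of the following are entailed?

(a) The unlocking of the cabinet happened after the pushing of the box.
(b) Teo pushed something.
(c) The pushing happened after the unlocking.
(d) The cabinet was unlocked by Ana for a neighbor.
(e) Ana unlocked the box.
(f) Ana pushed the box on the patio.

(a), (b), (d)

(a) Entailed — the narrative places the pushing before the unlocking.
(b) Entailed — every conjunct here is already in the original pushing event.
(c) Not entailed — the narrative places the pushing before the unlocking, not after.
(d) Entailed — dropping 'roughly' leaves a sub-description the original still satisfies.
(e) Not entailed — Ana unlocked the cabinet, not the box; the box belongs to the pushing event.
(f) Not entailed — the passage has Teo pushing the box, not Ana.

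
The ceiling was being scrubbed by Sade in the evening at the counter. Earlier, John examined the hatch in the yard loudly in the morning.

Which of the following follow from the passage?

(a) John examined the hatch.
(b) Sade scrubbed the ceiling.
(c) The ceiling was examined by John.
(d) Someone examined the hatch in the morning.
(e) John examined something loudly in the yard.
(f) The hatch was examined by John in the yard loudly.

(a) Entailed — the original entails any weakening of itself; this just drops 'in the morning', 'in the yard', 'loudly'.
(b) Entailed — 'scrub' is an activity; 'was scrubbing' entails that some scrubbing happened, so 'scrubbed' holds.
(c) Not entailed — John examined the hatch, not the ceiling; the ceiling belongs to the scrubbing event.
(d) Entailed — this follows by dropping conjuncts from the examining event's description.
(e) Entailed — every conjunct here is already in the original examining event.
(f) Entailed — every conjunct here is already in the original examining event.

(a), (b), (d), (e), (f)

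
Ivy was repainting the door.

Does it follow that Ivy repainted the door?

'was repainting' is progressive; for an accomplishment like 'repaint the door', it doesn't entail completion.

no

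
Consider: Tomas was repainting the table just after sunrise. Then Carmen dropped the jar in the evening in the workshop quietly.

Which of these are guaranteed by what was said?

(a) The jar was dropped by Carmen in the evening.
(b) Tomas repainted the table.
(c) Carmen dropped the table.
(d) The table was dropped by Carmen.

(a)

(a) Entailed — the original entails any weakening of itself; this just drops 'quietly', 'in the workshop'.
(b) Not entailed — 'was repainting' is progressive on an accomplishment; it does not entail the completed 'repainted'.
(c) Not entailed — Carmen dropped the jar, not the table; the table belongs to the repainting event.
(d) Not entailed — Carmen dropped the jar, not the table; the table belongs to the repainting event.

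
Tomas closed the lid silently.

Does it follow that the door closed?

no

Nothing is said about any door; only the lid is affected.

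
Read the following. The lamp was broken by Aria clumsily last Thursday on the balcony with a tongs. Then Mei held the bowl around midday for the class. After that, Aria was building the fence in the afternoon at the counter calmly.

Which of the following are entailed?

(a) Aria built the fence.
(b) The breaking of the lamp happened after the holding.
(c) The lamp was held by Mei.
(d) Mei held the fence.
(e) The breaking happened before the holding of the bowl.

(e)

(a) Not entailed — 'was building' is progressive on an accomplishment; it does not entail the completed 'built'.
(b) Not entailed — the narrative places the breaking before the holding, not after.
(c) Not entailed — Mei held the bowl, not the lamp; the lamp belongs to the breaking event.
(d) Not entailed — Mei held the bowl, not the fence; the fence belongs to the building event.
(e) Entailed — the narrative places the breaking before the holding.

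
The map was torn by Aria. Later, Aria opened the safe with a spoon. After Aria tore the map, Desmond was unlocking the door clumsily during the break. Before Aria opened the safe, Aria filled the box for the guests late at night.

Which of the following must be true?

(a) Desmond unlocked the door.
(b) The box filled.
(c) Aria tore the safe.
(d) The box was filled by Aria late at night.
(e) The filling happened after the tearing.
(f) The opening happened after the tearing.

(b), (d), (f)

(a) Not entailed — 'was unlocking' is progressive on an accomplishment; it does not entail the completed 'unlocked'.
(b) Entailed — 'Aria filled the box' is causative; it entails the inchoative 'the box filled'.
(c) Not entailed — Aria tore the map, not the safe; the safe belongs to the opening event.
(d) Entailed — the original entails any weakening of itself; this just drops 'for the guests'.
(e) Not entailed — the narrative doesn't order the tearing relative to the filling.
(f) Entailed — the narrative places the tearing before the opening.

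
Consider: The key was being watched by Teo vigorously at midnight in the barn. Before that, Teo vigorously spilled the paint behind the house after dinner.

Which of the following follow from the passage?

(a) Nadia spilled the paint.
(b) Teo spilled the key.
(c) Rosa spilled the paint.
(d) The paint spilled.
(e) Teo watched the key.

(a) Not entailed — the passage has Teo spilling the paint, not Nadia.
(b) Not entailed — Teo spilled the paint, not the key; the key belongs to the watching event.
(c) Not entailed — the passage has Teo spilling the paint, not Rosa.
(d) Entailed — 'Teo spilled the paint' is causative; it entails the inchoative 'the paint spilled'.
(e) Entailed — 'watch' is an activity; 'was watching' entails that some watching happened, so 'watched' holds.

(d), (e)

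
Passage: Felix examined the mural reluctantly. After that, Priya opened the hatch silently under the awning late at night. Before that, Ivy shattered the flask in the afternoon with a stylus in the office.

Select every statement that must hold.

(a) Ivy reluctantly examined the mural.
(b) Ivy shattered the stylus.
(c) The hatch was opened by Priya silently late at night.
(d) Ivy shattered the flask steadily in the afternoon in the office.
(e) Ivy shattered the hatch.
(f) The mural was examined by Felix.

(c), (f)

(a) Not entailed — the passage has Felix examining the mural, not Ivy.
(b) Not entailed — the stylus is the instrument, not what was shattered.
(c) Entailed — every conjunct here is already in the original opening event.
(d) Not entailed — 'steadily' adds information not in the original event.
(e) Not entailed — Ivy shattered the flask, not the hatch; the hatch belongs to the opening event.
(f) Entailed — this follows by dropping conjuncts from the examining event's description.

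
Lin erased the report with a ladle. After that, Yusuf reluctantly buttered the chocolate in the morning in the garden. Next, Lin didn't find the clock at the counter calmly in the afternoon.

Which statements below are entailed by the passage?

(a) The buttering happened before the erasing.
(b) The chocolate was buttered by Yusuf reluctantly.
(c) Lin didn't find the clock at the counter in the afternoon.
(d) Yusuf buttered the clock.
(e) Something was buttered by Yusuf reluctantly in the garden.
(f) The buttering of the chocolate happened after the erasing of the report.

(b), (e), (f)

(a) Not entailed — the narrative places the erasing before the buttering, not after.
(b) Entailed — every conjunct here is already in the original buttering event.
(c) Not entailed — dropping 'calmly' under negation is not valid — the original leaves open that Lin found the clock some other way.
(d) Not entailed — Yusuf buttered the chocolate, not the clock; the clock belongs to the finding event.
(e) Entailed — the original entails any weakening of itself; this just drops 'in the morning' and generalizes the patient.
(f) Entailed — the narrative places the erasing before the buttering.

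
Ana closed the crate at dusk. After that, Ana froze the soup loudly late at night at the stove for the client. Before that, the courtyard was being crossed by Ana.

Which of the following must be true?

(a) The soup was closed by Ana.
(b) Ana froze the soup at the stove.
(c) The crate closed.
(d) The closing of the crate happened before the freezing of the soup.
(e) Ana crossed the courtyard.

(a) Not entailed — Ana closed the crate, not the soup; the soup belongs to the freezing event.
(b) Entailed — this follows by dropping conjuncts from the freezing event's description.
(c) Entailed — 'Ana closed the crate' is causative; it entails the inchoative 'the crate closed'.
(d) Entailed — the narrative places the closing before the freezing.
(e) Not entailed — 'was crossing' is progressive on an accomplishment; it does not entail the completed 'crossed'.

(b), (c), (d)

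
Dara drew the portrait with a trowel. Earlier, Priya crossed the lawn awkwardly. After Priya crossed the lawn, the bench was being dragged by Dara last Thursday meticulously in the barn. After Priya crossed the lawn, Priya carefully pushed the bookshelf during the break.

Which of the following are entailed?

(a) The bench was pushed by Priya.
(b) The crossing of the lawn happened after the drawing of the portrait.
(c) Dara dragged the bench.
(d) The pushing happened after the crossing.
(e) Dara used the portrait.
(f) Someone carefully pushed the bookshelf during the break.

(c), (d), (f)

(a) Not entailed — Priya pushed the bookshelf, not the bench; the bench belongs to the dragging event.
(b) Not entailed — the narrative places the crossing before the drawing, not after.
(c) Entailed — 'drag' is an activity; 'was dragging' entails that some dragging happened, so 'dragged' holds.
(d) Entailed — the narrative places the crossing before the pushing.
(e) Not entailed — the portrait is the patient, not an instrument — Dara used a trowel.
(f) Entailed — generalizing the agent leaves a sub-description the original still satisfies.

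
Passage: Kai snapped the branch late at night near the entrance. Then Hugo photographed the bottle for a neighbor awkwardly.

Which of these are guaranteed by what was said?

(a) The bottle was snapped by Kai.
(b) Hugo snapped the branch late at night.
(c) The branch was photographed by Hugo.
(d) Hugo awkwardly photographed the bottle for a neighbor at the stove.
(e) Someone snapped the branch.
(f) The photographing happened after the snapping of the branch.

(a) Not entailed — Kai snapped the branch, not the bottle; the bottle belongs to the photographing event.
(b) Not entailed — the passage has Kai snapping the branch, not Hugo.
(c) Not entailed — Hugo photographed the bottle, not the branch; the branch belongs to the snapping event.
(d) Not entailed — 'at the stove' adds information not in the original event.
(e) Entailed — this follows by dropping conjuncts from the snapping event's description.
(f) Entailed — the narrative places the snapping before the photographing.

(e), (f)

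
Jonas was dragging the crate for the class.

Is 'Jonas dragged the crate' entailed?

yes

'drag' is atelic; if Jonas was dragging the crate, then Jonas dragged the crate (for some time).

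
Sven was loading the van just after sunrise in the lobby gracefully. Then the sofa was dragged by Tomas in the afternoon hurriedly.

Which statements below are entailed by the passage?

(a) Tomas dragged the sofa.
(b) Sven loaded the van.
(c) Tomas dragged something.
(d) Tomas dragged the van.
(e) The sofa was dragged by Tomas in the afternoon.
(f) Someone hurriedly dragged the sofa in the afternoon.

(a) Entailed — the original entails any weakening of itself; this just drops 'in the afternoon', 'hurriedly'.
(b) Not entailed — 'was loading' is progressive on an accomplishment; it does not entail the completed 'loaded'.
(c) Entailed — the original entails any weakening of itself; this just drops 'in the afternoon', 'hurriedly' and generalizes the patient.
(d) Not entailed — Tomas dragged the sofa, not the van; the van belongs to the loading event.
(e) Entailed — the original entails any weakening of itself; this just drops 'hurriedly'.
(f) Entailed — generalizing the agent leaves a sub-description the original still satisfies.

(a), (c), (e), (f)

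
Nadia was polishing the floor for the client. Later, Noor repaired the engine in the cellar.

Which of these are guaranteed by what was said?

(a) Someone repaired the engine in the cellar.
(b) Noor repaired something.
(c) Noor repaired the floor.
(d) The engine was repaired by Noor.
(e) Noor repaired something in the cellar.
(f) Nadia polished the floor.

(a) Entailed — the original entails any weakening of itself; this just generalizes the agent.
(b) Entailed — the original entails any weakening of itself; this just drops 'in the cellar' and generalizes the patient.
(c) Not entailed — Noor repaired the engine, not the floor; the floor belongs to the polishing event.
(d) Entailed — this follows by dropping conjuncts from the repairing event's description.
(e) Entailed — the original entails any weakening of itself; this just generalizes the patient.
(f) Entailed — 'polish' is an activity; 'was polishing' entails that some polishing happened, so 'polished' holds.

(a), (b), (d), (e), (f)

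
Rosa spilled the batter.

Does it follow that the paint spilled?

no

Nothing is said about any paint; only the batter is affected.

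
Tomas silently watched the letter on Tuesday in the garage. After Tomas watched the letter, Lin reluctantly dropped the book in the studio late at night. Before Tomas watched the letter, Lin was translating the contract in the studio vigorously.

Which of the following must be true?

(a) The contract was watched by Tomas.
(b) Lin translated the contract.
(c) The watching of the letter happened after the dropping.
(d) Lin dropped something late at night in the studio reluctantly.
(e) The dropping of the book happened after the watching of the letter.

(d), (e)

(a) Not entailed — Tomas watched the letter, not the contract; the contract belongs to the translating event.
(b) Not entailed — 'was translating' is progressive on an accomplishment; it does not entail the completed 'translated'.
(c) Not entailed — the narrative places the watching before the dropping, not after.
(d) Entailed — this follows by dropping conjuncts from the dropping event's description.
(e) Entailed — the narrative places the watching before the dropping.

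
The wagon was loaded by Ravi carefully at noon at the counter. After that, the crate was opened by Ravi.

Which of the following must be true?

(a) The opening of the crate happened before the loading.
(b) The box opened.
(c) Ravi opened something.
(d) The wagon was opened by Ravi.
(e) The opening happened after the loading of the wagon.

(a) Not entailed — the narrative places the loading before the opening, not after.
(b) Not entailed — the crate is what opened, not the box.
(c) Entailed — every conjunct here is already in the original opening event.
(d) Not entailed — Ravi opened the crate, not the wagon; the wagon belongs to the loading event.
(e) Entailed — the narrative places the loading before the opening.

(c), (e)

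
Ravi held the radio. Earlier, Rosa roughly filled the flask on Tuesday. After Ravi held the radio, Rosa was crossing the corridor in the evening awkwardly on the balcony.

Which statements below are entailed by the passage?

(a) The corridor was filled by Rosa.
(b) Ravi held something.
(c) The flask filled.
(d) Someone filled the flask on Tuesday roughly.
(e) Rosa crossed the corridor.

(b), (c), (d)

(a) Not entailed — Rosa filled the flask, not the corridor; the corridor belongs to the crossing event.
(b) Entailed — every conjunct here is already in the original holding event.
(c) Entailed — 'Rosa filled the flask' is causative; it entails the inchoative 'the flask filled'.
(d) Entailed — the original entails any weakening of itself; this just generalizes the agent.
(e) Not entailed — 'was crossing' is progressive on an accomplishment; it does not entail the completed 'crossed'.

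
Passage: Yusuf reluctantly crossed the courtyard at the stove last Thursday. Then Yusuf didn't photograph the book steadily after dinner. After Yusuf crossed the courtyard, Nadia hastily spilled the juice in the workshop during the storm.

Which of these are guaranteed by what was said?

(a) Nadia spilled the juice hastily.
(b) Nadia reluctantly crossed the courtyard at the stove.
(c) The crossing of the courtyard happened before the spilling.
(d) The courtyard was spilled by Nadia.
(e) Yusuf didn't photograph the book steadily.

(a), (c)

(a) Entailed — this follows by dropping conjuncts from the spilling event's description.
(b) Not entailed — the passage has Yusuf crossing the courtyard, not Nadia.
(c) Entailed — the narrative places the crossing before the spilling.
(d) Not entailed — Nadia spilled the juice, not the courtyard; the courtyard belongs to the crossing event.
(e) Not entailed — dropping 'after dinner' under negation is not valid — the original leaves open that Yusuf photographed the book some other way.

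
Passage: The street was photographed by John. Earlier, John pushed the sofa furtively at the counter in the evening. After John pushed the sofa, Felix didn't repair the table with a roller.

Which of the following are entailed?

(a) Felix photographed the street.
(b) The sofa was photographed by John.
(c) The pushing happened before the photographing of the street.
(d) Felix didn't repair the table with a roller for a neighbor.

(a) Not entailed — the passage has John photographing the street, not Felix.
(b) Not entailed — John photographed the street, not the sofa; the sofa belongs to the pushing event.
(c) Entailed — the narrative places the pushing before the photographing.
(d) Entailed — under negation, adding a further restriction is entailed: if no such repairing event occurred, none occurred for a neighbor either.

(c), (d)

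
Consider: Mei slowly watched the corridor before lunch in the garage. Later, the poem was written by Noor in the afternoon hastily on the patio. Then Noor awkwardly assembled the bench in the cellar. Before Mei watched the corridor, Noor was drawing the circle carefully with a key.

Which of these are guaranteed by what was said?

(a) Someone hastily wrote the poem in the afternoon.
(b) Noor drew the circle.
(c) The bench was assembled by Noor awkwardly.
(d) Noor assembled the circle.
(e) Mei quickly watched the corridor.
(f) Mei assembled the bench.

(a), (c)

(a) Entailed — dropping 'on the patio' and generalizing the agent leaves a sub-description the original still satisfies.
(b) Not entailed — 'was drawing' is progressive on an accomplishment; it does not entail the completed 'drew'.
(c) Entailed — the original entails any weakening of itself; this just drops 'in the cellar'.
(d) Not entailed — Noor assembled the bench, not the circle; the circle belongs to the drawing event.
(e) Not entailed — 'quickly' adds a manner not in (and inconsistent with) the original.
(f) Not entailed — the passage has Noor assembling the bench, not Mei.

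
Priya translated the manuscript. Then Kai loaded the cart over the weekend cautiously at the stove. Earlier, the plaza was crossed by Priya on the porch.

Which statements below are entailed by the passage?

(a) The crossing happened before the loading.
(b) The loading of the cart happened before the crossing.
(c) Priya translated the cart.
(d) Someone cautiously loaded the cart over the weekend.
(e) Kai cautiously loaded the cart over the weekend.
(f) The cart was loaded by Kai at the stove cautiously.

(a) Entailed — the narrative places the crossing before the loading.
(b) Not entailed — the narrative places the crossing before the loading, not after.
(c) Not entailed — Priya translated the manuscript, not the cart; the cart belongs to the loading event.
(d) Entailed — this follows by dropping conjuncts from the loading event's description.
(e) Entailed — every conjunct here is already in the original loading event.
(f) Entailed — every conjunct here is already in the original loading event.

(a), (d), (e), (f)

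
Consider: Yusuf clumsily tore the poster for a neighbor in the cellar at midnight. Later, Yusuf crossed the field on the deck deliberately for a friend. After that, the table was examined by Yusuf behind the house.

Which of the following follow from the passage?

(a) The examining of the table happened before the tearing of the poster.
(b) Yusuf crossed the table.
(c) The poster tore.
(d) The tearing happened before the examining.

(c), (d)

(a) Not entailed — the narrative places the tearing before the examining, not after.
(b) Not entailed — Yusuf crossed the field, not the table; the table belongs to the examining event.
(c) Entailed — 'Yusuf tore the poster' is causative; it entails the inchoative 'the poster tore'.
(d) Entailed — the narrative places the tearing before the examining.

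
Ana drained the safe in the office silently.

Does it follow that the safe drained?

yes

'Ana drained the safe' is the causative; it entails the inchoative 'the safe drained'.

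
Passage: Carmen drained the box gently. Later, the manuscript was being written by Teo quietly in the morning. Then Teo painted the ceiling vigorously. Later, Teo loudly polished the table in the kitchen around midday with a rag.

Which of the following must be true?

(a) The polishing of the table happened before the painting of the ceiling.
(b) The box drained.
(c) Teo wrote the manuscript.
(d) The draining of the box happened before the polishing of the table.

(a) Not entailed — the narrative places the painting before the polishing, not after.
(b) Entailed — 'Carmen drained the box' is causative; it entails the inchoative 'the box drained'.
(c) Not entailed — 'was writing' is progressive on an accomplishment; it does not entail the completed 'wrote'.
(d) Entailed — the narrative places the draining before the polishing.

(b), (d)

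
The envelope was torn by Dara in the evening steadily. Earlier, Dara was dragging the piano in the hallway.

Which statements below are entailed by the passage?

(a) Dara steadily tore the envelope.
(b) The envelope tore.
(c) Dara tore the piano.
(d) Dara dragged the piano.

(a) Entailed — dropping 'in the evening' leaves a sub-description the original still satisfies.
(b) Entailed — 'Dara tore the envelope' is causative; it entails the inchoative 'the envelope tore'.
(c) Not entailed — Dara tore the envelope, not the piano; the piano belongs to the dragging event.
(d) Entailed — 'drag' is an activity; 'was dragging' entails that some dragging happened, so 'dragged' holds.

(a), (b), (d)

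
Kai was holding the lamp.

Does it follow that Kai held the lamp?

yes

'hold' is atelic; if Kai was holding the lamp, then Kai held the lamp (for some time).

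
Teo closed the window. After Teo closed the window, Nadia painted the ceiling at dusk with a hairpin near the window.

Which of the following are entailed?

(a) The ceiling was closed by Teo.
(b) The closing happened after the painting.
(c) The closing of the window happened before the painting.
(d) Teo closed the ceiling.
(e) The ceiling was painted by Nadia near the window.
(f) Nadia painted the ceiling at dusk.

(a) Not entailed — Teo closed the window, not the ceiling; the ceiling belongs to the painting event.
(b) Not entailed — the narrative places the closing before the painting, not after.
(c) Entailed — the narrative places the closing before the painting.
(d) Not entailed — Teo closed the window, not the ceiling; the ceiling belongs to the painting event.
(e) Entailed — the original entails any weakening of itself; this just drops 'with a hairpin', 'at dusk'.
(f) Entailed — the original entails any weakening of itself; this just drops 'near the window', 'with a hairpin'.

(c), (e), (f)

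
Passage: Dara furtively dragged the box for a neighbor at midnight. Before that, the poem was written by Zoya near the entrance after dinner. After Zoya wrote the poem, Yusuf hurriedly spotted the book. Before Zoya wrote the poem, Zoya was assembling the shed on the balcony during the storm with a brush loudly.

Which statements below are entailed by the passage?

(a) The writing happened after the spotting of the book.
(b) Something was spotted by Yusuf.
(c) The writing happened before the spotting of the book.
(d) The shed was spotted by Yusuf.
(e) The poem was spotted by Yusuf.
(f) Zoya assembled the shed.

(b), (c)

(a) Not entailed — the narrative places the writing before the spotting, not after.
(b) Entailed — every conjunct here is already in the original spotting event.
(c) Entailed — the narrative places the writing before the spotting.
(d) Not entailed — Yusuf spotted the book, not the shed; the shed belongs to the assembling event.
(e) Not entailed — Yusuf spotted the book, not the poem; the poem belongs to the writing event.
(f) Not entailed — 'was assembling' is progressive on an accomplishment; it does not entail the completed 'assembled'.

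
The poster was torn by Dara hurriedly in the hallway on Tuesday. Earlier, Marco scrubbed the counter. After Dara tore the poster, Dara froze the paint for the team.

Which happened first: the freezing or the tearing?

The connectives place the tearing before the freezing.

the tearing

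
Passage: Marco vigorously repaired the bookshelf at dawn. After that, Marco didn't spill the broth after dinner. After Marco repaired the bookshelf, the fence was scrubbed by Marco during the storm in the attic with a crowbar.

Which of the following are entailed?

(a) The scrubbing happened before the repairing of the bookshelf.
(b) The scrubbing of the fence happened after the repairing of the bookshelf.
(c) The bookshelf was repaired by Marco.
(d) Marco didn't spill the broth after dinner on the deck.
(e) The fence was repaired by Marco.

(a) Not entailed — the narrative places the repairing before the scrubbing, not after.
(b) Entailed — the narrative places the repairing before the scrubbing.
(c) Entailed — this follows by dropping conjuncts from the repairing event's description.
(d) Entailed — under negation, adding a further restriction is entailed: if no such spilling event occurred, none occurred on the deck either.
(e) Not entailed — Marco repaired the bookshelf, not the fence; the fence belongs to the scrubbing event.

(b), (c), (d)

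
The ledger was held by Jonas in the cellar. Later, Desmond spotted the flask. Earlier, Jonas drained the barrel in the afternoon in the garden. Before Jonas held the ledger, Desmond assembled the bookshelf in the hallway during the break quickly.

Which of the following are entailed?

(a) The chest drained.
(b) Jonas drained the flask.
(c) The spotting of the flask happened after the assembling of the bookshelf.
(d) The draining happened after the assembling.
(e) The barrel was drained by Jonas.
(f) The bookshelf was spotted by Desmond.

(c), (e)

(a) Not entailed — the barrel is what drained, not the chest.
(b) Not entailed — Jonas drained the barrel, not the flask; the flask belongs to the spotting event.
(c) Entailed — the narrative places the assembling before the spotting.
(d) Not entailed — the narrative doesn't order the assembling relative to the draining.
(e) Entailed — this follows by dropping conjuncts from the draining event's description.
(f) Not entailed — Desmond spotted the flask, not the bookshelf; the bookshelf belongs to the assembling event.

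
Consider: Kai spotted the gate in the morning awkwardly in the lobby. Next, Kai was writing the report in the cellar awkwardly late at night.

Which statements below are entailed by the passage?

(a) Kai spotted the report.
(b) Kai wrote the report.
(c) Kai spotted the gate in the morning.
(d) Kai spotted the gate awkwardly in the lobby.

(c), (d)

(a) Not entailed — Kai spotted the gate, not the report; the report belongs to the writing event.
(b) Not entailed — 'was writing' is progressive on an accomplishment; it does not entail the completed 'wrote'.
(c) Entailed — every conjunct here is already in the original spotting event.
(d) Entailed — dropping 'in the morning' leaves a sub-description the original still satisfies.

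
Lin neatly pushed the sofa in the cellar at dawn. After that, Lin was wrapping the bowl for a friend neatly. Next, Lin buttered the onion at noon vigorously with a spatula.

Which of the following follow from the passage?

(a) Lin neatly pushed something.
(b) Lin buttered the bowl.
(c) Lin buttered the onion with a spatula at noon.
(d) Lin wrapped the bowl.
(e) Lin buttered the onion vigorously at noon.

(a) Entailed — this follows by dropping conjuncts from the pushing event's description.
(b) Not entailed — Lin buttered the onion, not the bowl; the bowl belongs to the wrapping event.
(c) Entailed — this follows by dropping conjuncts from the buttering event's description.
(d) Not entailed — 'was wrapping' is progressive on an accomplishment; it does not entail the completed 'wrapped'.
(e) Entailed — dropping 'with a spatula' leaves a sub-description the original still satisfies.

(a), (c), (e)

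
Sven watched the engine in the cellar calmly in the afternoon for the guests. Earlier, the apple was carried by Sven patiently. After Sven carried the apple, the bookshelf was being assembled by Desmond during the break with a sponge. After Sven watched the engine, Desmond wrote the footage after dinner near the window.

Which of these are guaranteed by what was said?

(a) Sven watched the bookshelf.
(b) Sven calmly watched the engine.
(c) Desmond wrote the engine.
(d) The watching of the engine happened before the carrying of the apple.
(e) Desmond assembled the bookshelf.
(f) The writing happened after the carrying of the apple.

(a) Not entailed — Sven watched the engine, not the bookshelf; the bookshelf belongs to the assembling event.
(b) Entailed — every conjunct here is already in the original watching event.
(c) Not entailed — Desmond wrote the footage, not the engine; the engine belongs to the watching event.
(d) Not entailed — the narrative places the carrying before the watching, not after.
(e) Not entailed — 'was assembling' is progressive on an accomplishment; it does not entail the completed 'assembled'.
(f) Entailed — the narrative places the carrying before the writing.

(b), (f)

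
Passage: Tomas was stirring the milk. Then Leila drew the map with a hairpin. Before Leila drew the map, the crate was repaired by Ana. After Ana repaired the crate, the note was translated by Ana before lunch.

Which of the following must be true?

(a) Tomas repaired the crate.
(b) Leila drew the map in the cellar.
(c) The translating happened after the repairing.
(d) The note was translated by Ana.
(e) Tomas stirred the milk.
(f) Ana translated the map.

(c), (d), (e)

(a) Not entailed — the passage has Ana repairing the crate, not Tomas.
(b) Not entailed — 'in the cellar' adds information not in the original event.
(c) Entailed — the narrative places the repairing before the translating.
(d) Entailed — this follows by dropping conjuncts from the translating event's description.
(e) Entailed — 'stir' is an activity; 'was stirring' entails that some stirring happened, so 'stirred' holds.
(f) Not entailed — Ana translated the note, not the map; the map belongs to the drawing event.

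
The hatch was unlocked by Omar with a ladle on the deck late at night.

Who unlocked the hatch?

Omar

'Omar' marks the agent of the unlocking event.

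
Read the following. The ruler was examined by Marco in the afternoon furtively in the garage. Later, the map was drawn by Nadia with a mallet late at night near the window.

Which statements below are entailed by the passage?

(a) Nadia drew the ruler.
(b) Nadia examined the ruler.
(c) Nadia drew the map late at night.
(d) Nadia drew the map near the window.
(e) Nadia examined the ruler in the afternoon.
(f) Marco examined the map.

(a) Not entailed — Nadia drew the map, not the ruler; the ruler belongs to the examining event.
(b) Not entailed — the passage has Marco examining the ruler, not Nadia.
(c) Entailed — this follows by dropping conjuncts from the drawing event's description.
(d) Entailed — the original entails any weakening of itself; this just drops 'late at night', 'with a mallet'.
(e) Not entailed — the passage has Marco examining the ruler, not Nadia.
(f) Not entailed — Marco examined the ruler, not the map; the map belongs to the drawing event.

(c), (d)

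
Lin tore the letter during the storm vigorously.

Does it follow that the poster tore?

Nothing is said about any poster; only the letter is affected.

no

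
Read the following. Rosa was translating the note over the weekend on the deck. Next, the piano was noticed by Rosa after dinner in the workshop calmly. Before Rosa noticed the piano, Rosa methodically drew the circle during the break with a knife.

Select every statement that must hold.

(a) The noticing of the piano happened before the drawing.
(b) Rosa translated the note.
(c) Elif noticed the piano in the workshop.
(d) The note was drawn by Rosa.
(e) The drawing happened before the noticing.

(a) Not entailed — the narrative places the drawing before the noticing, not after.
(b) Not entailed — 'was translating' is progressive on an accomplishment; it does not entail the completed 'translated'.
(c) Not entailed — the passage has Rosa noticing the piano, not Elif.
(d) Not entailed — Rosa drew the circle, not the note; the note belongs to the translating event.
(e) Entailed — the narrative places the drawing before the noticing.

(e)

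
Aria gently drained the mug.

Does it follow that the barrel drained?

no

Nothing is said about any barrel; only the mug is affected.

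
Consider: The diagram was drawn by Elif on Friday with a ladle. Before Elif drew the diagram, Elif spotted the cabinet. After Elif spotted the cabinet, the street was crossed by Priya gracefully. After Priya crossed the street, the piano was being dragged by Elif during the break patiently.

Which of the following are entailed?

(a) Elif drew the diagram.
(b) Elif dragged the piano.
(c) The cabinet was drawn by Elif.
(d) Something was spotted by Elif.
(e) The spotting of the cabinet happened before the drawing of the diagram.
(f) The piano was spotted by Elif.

(a), (b), (d), (e)

(a) Entailed — the original entails any weakening of itself; this just drops 'on Friday', 'with a ladle'.
(b) Entailed — 'drag' is an activity; 'was dragging' entails that some dragging happened, so 'dragged' holds.
(c) Not entailed — Elif drew the diagram, not the cabinet; the cabinet belongs to the spotting event.
(d) Entailed — this follows by dropping conjuncts from the spotting event's description.
(e) Entailed — the narrative places the spotting before the drawing.
(f) Not entailed — Elif spotted the cabinet, not the piano; the piano belongs to the dragging event.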